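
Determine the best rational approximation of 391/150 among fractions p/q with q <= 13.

Expand x = 391/150 as a continued fraction with the Euclidean algorithm:
  391 = 2*150 + 91, so a_0 = 2.
  150 = 1*91 + 59, so a_1 = 1.
  91 = 1*59 + 32, so a_2 = 1.
  59 = 1*32 + 27, so a_3 = 1.
  32 = 1*27 + 5, so a_4 = 1.
  27 = 5*5 + 2, so a_5 = 5.
  5 = 2*2 + 1, so a_6 = 2.
  2 = 2*1 + 0, so a_7 = 2.
so x = [2; 1, 1, 1, 1, 5, 2, 2].
Convergents (p_i = a_i*p_{i-1} + p_{i-2}, q_i = a_i*q_{i-1} + q_{i-2} with p_{-2}=0, p_{-1}=1, q_{-2}=1, q_{-1}=0), until the denominator exceeds 13:
  i=0: a_0=2, p_0 = 2*1 + 0 = 2, q_0 = 2*0 + 1 = 1.
  i=1: a_1=1, p_1 = 1*2 + 1 = 3, q_1 = 1*1 + 0 = 1.
  i=2: a_2=1, p_2 = 1*3 + 2 = 5, q_2 = 1*1 + 1 = 2.
  i=3: a_3=1, p_3 = 1*5 + 3 = 8, q_3 = 1*2 + 1 = 3.
  i=4: a_4=1, p_4 = 1*8 + 5 = 13, q_4 = 1*3 + 2 = 5.
  i=5: a_5=5, p_5 = 5*13 + 8 = 73, q_5 = 5*5 + 3 = 28.
q_5 = 28 > 13, so the last convergent with denominator <= 13 is p_4/q_4 = 13/5.
The closest fraction with denominator <= 13 is either p_4/q_4 or the intermediate fraction (k*p_4 + p_3)/(k*q_4 + q_3) with the largest k >= 1 whose denominator stays <= 13; these approach x as k grows, and every other convergent or intermediate fraction in range is farther away.
Largest k: floor((13 - q_3)/q_4) = floor((13 - 3)/5) = 2.
That gives (2*13 + 8)/(2*5 + 3) = 34/13.
Compare the errors: |x - 13/5| = |391*5 - 13*150|/(150*5) = 5/750, and |x - 34/13| = |391*13 - 34*150|/(150*13) = 17/1950.
Cross-multiplying, 5*1950 = 9750 < 12750 = 17*750, so 5/750 is smaller: the convergent 13/5 is closer to x than 34/13.

13/5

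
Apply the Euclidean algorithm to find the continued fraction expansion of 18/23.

Run the Euclidean algorithm on 18 and 23; the successive quotients are the partial quotients a_0, a_1, ... (each step inverts the fractional part left over by the previous one):
  18 = 0*23 + 18, so a_0 = 0.
  23 = 1*18 + 5, so a_1 = 1.
  18 = 3*5 + 3, so a_2 = 3.
  5 = 1*3 + 2, so a_3 = 1.
  3 = 1*2 + 1, so a_4 = 1.
  2 = 2*1 + 0, so a_5 = 2.
The remainder reaches 0 after 6 divisions, so the expansion has 6 partial quotients, read off in order.

[0; 1, 3, 1, 1, 2]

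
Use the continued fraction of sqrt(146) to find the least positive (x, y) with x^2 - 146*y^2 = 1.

First expand sqrt(146) as a continued fraction. With x_i = (sqrt(146) + m_i)/d_i and (m_0, d_0) = (0, 1): a_0 = floor(sqrt(146)) = 12, since 12^2 = 144 <= 146 < 169 = 13^2.
Iterate m_{i+1} = d_i*a_i - m_i, d_{i+1} = (146 - m_{i+1}^2)/d_i, a_{i+1} = floor((a_0 + m_{i+1})/d_{i+1}):
  m_1 = 1*12 - 0 = 12, d_1 = (146 - 12^2)/1 = 2/1 = 2, a_1 = floor((12 + 12)/2) = 12.
  m_2 = 2*12 - 12 = 12, d_2 = (146 - 12^2)/2 = 2/2 = 1, a_2 = floor((12 + 12)/1) = 24.
  m_3 = 1*24 - 12 = 12, d_3 = (146 - 12^2)/1 = 2/1 = 2: (m_3, d_3) = (m_1, d_1) = (12, 2), so from here the quotients repeat a_1, a_2; the period length is 2.
So sqrt(146) = [12; (12, 24)] with period length k = 2.
k is even, so the fundamental solution of x^2 - 146y^2 = 1 is (p_{k-1}, q_{k-1}) = (p_1, q_1); compute convergents through index 1.
Convergents (p_i = a_i*p_{i-1} + p_{i-2}, q_i = a_i*q_{i-1} + q_{i-2} with p_{-2}=0, p_{-1}=1, q_{-2}=1, q_{-1}=0):
  i=0: a_0=12, p_0 = 12*1 + 0 = 12, q_0 = 12*0 + 1 = 1.
  i=1: a_1=12, p_1 = 12*12 + 1 = 145, q_1 = 12*1 + 0 = 12.
Check: 145^2 - 146*12^2 = 21025 - 21024 = 1, so (x, y) = (145, 12) solves the equation, and by the theorem it is the least positive solution.

(x, y) = (145, 12)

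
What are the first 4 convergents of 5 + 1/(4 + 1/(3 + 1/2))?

Using the convergent recurrence p_i = a_i*p_{i-1} + p_{i-2}, q_i = a_i*q_{i-1} + q_{i-2} with p_{-2}=0, p_{-1}=1, q_{-2}=1, q_{-1}=0:
  i=0: a_0=5, p_0 = 5*1 + 0 = 5, q_0 = 5*0 + 1 = 1.
  i=1: a_1=4, p_1 = 4*5 + 1 = 21, q_1 = 4*1 + 0 = 4.
  i=2: a_2=3, p_2 = 3*21 + 5 = 68, q_2 = 3*4 + 1 = 13.
  i=3: a_3=2, p_3 = 2*68 + 21 = 157, q_3 = 2*13 + 4 = 30.

5/1, 21/4, 68/13, 157/30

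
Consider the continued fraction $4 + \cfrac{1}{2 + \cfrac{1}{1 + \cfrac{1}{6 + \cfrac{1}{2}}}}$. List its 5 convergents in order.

4/1, 9/2, 13/3, 87/20, 187/43

Using the convergent recurrence p_i = a_i*p_{i-1} + p_{i-2}, q_i = a_i*q_{i-1} + q_{i-2} with p_{-2}=0, p_{-1}=1, q_{-2}=1, q_{-1}=0:
  i=0: a_0=4, p_0 = 4*1 + 0 = 4, q_0 = 4*0 + 1 = 1.
  i=1: a_1=2, p_1 = 2*4 + 1 = 9, q_1 = 2*1 + 0 = 2.
  i=2: a_2=1, p_2 = 1*9 + 4 = 13, q_2 = 1*2 + 1 = 3.
  i=3: a_3=6, p_3 = 6*13 + 9 = 87, q_3 = 6*3 + 2 = 20.
  i=4: a_4=2, p_4 = 2*87 + 13 = 187, q_4 = 2*20 + 3 = 43.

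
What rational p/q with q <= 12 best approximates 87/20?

Expand x = 87/20 as a continued fraction with the Euclidean algorithm:
  87 = 4*20 + 7, so a_0 = 4.
  20 = 2*7 + 6, so a_1 = 2.
  7 = 1*6 + 1, so a_2 = 1.
  6 = 6*1 + 0, so a_3 = 6.
so x = [4; 2, 1, 6].
Convergents (p_i = a_i*p_{i-1} + p_{i-2}, q_i = a_i*q_{i-1} + q_{i-2} with p_{-2}=0, p_{-1}=1, q_{-2}=1, q_{-1}=0), until the denominator exceeds 12:
  i=0: a_0=4, p_0 = 4*1 + 0 = 4, q_0 = 4*0 + 1 = 1.
  i=1: a_1=2, p_1 = 2*4 + 1 = 9, q_1 = 2*1 + 0 = 2.
  i=2: a_2=1, p_2 = 1*9 + 4 = 13, q_2 = 1*2 + 1 = 3.
  i=3: a_3=6, p_3 = 6*13 + 9 = 87, q_3 = 6*3 + 2 = 20.
q_3 = 20 > 12, so the last convergent with denominator <= 12 is p_2/q_2 = 13/3.
The closest fraction with denominator <= 12 is either p_2/q_2 or the intermediate fraction (k*p_2 + p_1)/(k*q_2 + q_1) with the largest k >= 1 whose denominator stays <= 12; these approach x as k grows, and every other convergent or intermediate fraction in range is farther away.
Largest k: floor((12 - q_1)/q_2) = floor((12 - 2)/3) = 3.
That gives (3*13 + 9)/(3*3 + 2) = 48/11.
Compare the errors: |x - 13/3| = |87*3 - 13*20|/(20*3) = 1/60, and |x - 48/11| = |87*11 - 48*20|/(20*11) = 3/220.
Cross-multiplying, 3*60 = 180 < 220 = 1*220, so 3/220 is smaller: the intermediate fraction 48/11 is closer to x than 13/3.

48/11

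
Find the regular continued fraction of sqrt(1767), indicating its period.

Write x_i = (sqrt(1767) + m_i)/d_i with (m_0, d_0) = (0, 1). a_0 = floor(sqrt(1767)) = 42, since 42^2 = 1764 <= 1767 < 1849 = 43^2.
Iterate m_{i+1} = d_i*a_i - m_i, d_{i+1} = (1767 - m_{i+1}^2)/d_i, a_{i+1} = floor((a_0 + m_{i+1})/d_{i+1}):
  m_1 = 1*42 - 0 = 42, d_1 = (1767 - 42^2)/1 = 3/1 = 3, a_1 = floor((42 + 42)/3) = 28.
  m_2 = 3*28 - 42 = 42, d_2 = (1767 - 42^2)/3 = 3/3 = 1, a_2 = floor((42 + 42)/1) = 84.
  m_3 = 1*84 - 42 = 42, d_3 = (1767 - 42^2)/1 = 3/1 = 3: (m_3, d_3) = (m_1, d_1) = (42, 3), so from here the quotients repeat a_1, a_2; the period length is 2.
Hence the expansion of sqrt(1767) is a_0 = 42 followed by the repeating block 28, 84 (period 2).

[42; (28, 84)]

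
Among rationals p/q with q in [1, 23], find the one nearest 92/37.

57/23

Expand x = 92/37 as a continued fraction with the Euclidean algorithm:
  92 = 2*37 + 18, so a_0 = 2.
  37 = 2*18 + 1, so a_1 = 2.
  18 = 18*1 + 0, so a_2 = 18.
so x = [2; 2, 18].
Convergents (p_i = a_i*p_{i-1} + p_{i-2}, q_i = a_i*q_{i-1} + q_{i-2} with p_{-2}=0, p_{-1}=1, q_{-2}=1, q_{-1}=0), until the denominator exceeds 23:
  i=0: a_0=2, p_0 = 2*1 + 0 = 2, q_0 = 2*0 + 1 = 1.
  i=1: a_1=2, p_1 = 2*2 + 1 = 5, q_1 = 2*1 + 0 = 2.
  i=2: a_2=18, p_2 = 18*5 + 2 = 92, q_2 = 18*2 + 1 = 37.
q_2 = 37 > 23, so the last convergent with denominator <= 23 is p_1/q_1 = 5/2.
The closest fraction with denominator <= 23 is either p_1/q_1 or the intermediate fraction (k*p_1 + p_0)/(k*q_1 + q_0) with the largest k >= 1 whose denominator stays <= 23; these approach x as k grows, and every other convergent or intermediate fraction in range is farther away.
Largest k: floor((23 - q_0)/q_1) = floor((23 - 1)/2) = 11.
That gives (11*5 + 2)/(11*2 + 1) = 57/23.
Compare the errors: |x - 5/2| = |92*2 - 5*37|/(37*2) = 1/74, and |x - 57/23| = |92*23 - 57*37|/(37*23) = 7/851.
Cross-multiplying, 7*74 = 518 < 851 = 1*851, so 7/851 is smaller: the intermediate fraction 57/23 is closer to x than 5/2.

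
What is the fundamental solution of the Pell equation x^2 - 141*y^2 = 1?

(x, y) = (95, 8)

First expand sqrt(141) as a continued fraction. With x_i = (sqrt(141) + m_i)/d_i and (m_0, d_0) = (0, 1): a_0 = floor(sqrt(141)) = 11, since 11^2 = 121 <= 141 < 144 = 12^2.
Iterate m_{i+1} = d_i*a_i - m_i, d_{i+1} = (141 - m_{i+1}^2)/d_i, a_{i+1} = floor((a_0 + m_{i+1})/d_{i+1}):
  m_1 = 1*11 - 0 = 11, d_1 = (141 - 11^2)/1 = 20/1 = 20, a_1 = floor((11 + 11)/20) = 1.
  m_2 = 20*1 - 11 = 9, d_2 = (141 - 9^2)/20 = 60/20 = 3, a_2 = floor((11 + 9)/3) = 6.
  m_3 = 3*6 - 9 = 9, d_3 = (141 - 9^2)/3 = 60/3 = 20, a_3 = floor((11 + 9)/20) = 1.
  m_4 = 20*1 - 9 = 11, d_4 = (141 - 11^2)/20 = 20/20 = 1, a_4 = floor((11 + 11)/1) = 22.
  m_5 = 1*22 - 11 = 11, d_5 = (141 - 11^2)/1 = 20/1 = 20: (m_5, d_5) = (m_1, d_1) = (11, 20), so from here the quotients repeat a_1, ..., a_4; the period length is 4.
So sqrt(141) = [11; (1, 6, 1, 22)] with period length k = 4.
k is even, so the fundamental solution of x^2 - 141y^2 = 1 is (p_{k-1}, q_{k-1}) = (p_3, q_3); compute convergents through index 3.
Convergents (p_i = a_i*p_{i-1} + p_{i-2}, q_i = a_i*q_{i-1} + q_{i-2} with p_{-2}=0, p_{-1}=1, q_{-2}=1, q_{-1}=0):
  i=0: a_0=11, p_0 = 11*1 + 0 = 11, q_0 = 11*0 + 1 = 1.
  i=1: a_1=1, p_1 = 1*11 + 1 = 12, q_1 = 1*1 + 0 = 1.
  i=2: a_2=6, p_2 = 6*12 + 11 = 83, q_2 = 6*1 + 1 = 7.
  i=3: a_3=1, p_3 = 1*83 + 12 = 95, q_3 = 1*7 + 1 = 8.
Check: 95^2 - 141*8^2 = 9025 - 9024 = 1, so (x, y) = (95, 8) solves the equation, and by the theorem it is the least positive solution.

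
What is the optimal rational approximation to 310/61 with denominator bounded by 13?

Expand x = 310/61 as a continued fraction with the Euclidean algorithm:
  310 = 5*61 + 5, so a_0 = 5.
  61 = 12*5 + 1, so a_1 = 12.
  5 = 5*1 + 0, so a_2 = 5.
so x = [5; 12, 5].
Convergents (p_i = a_i*p_{i-1} + p_{i-2}, q_i = a_i*q_{i-1} + q_{i-2} with p_{-2}=0, p_{-1}=1, q_{-2}=1, q_{-1}=0), until the denominator exceeds 13:
  i=0: a_0=5, p_0 = 5*1 + 0 = 5, q_0 = 5*0 + 1 = 1.
  i=1: a_1=12, p_1 = 12*5 + 1 = 61, q_1 = 12*1 + 0 = 12.
  i=2: a_2=5, p_2 = 5*61 + 5 = 310, q_2 = 5*12 + 1 = 61.
q_2 = 61 > 13, so the last convergent with denominator <= 13 is p_1/q_1 = 61/12.
The closest fraction with denominator <= 13 is either p_1/q_1 or the intermediate fraction (k*p_1 + p_0)/(k*q_1 + q_0) with the largest k >= 1 whose denominator stays <= 13; these approach x as k grows, and every other convergent or intermediate fraction in range is farther away.
Largest k: floor((13 - q_0)/q_1) = floor((13 - 1)/12) = 1.
That gives (1*61 + 5)/(1*12 + 1) = 66/13.
Compare the errors: |x - 61/12| = |310*12 - 61*61|/(61*12) = 1/732, and |x - 66/13| = |310*13 - 66*61|/(61*13) = 4/793.
Cross-multiplying, 1*793 = 793 < 2928 = 4*732, so 1/732 is smaller: the convergent 61/12 is closer to x than 66/13.

61/12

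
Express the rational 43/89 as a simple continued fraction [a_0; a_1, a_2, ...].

Run the Euclidean algorithm on 43 and 89; the successive quotients are the partial quotients a_0, a_1, ... (each step inverts the fractional part left over by the previous one):
  43 = 0*89 + 43, so a_0 = 0.
  89 = 2*43 + 3, so a_1 = 2.
  43 = 14*3 + 1, so a_2 = 14.
  3 = 3*1 + 0, so a_3 = 3.
The remainder reaches 0 after 4 divisions, so the expansion has 4 partial quotients, read off in order.

[0; 2, 14, 3]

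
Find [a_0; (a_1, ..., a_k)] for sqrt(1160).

Write x_i = (sqrt(1160) + m_i)/d_i with (m_0, d_0) = (0, 1). a_0 = floor(sqrt(1160)) = 34, since 34^2 = 1156 <= 1160 < 1225 = 35^2.
Iterate m_{i+1} = d_i*a_i - m_i, d_{i+1} = (1160 - m_{i+1}^2)/d_i, a_{i+1} = floor((a_0 + m_{i+1})/d_{i+1}):
  m_1 = 1*34 - 0 = 34, d_1 = (1160 - 34^2)/1 = 4/1 = 4, a_1 = floor((34 + 34)/4) = 17.
  m_2 = 4*17 - 34 = 34, d_2 = (1160 - 34^2)/4 = 4/4 = 1, a_2 = floor((34 + 34)/1) = 68.
  m_3 = 1*68 - 34 = 34, d_3 = (1160 - 34^2)/1 = 4/1 = 4: (m_3, d_3) = (m_1, d_1) = (34, 4), so from here the quotients repeat a_1, a_2; the period length is 2.
Hence the expansion of sqrt(1160) is a_0 = 34 followed by the repeating block 17, 68 (period 2).

[34; (17, 68)]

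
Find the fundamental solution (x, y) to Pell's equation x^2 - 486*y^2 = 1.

(x, y) = (485, 22)

First expand sqrt(486) as a continued fraction. With x_i = (sqrt(486) + m_i)/d_i and (m_0, d_0) = (0, 1): a_0 = floor(sqrt(486)) = 22, since 22^2 = 484 <= 486 < 529 = 23^2.
Iterate m_{i+1} = d_i*a_i - m_i, d_{i+1} = (486 - m_{i+1}^2)/d_i, a_{i+1} = floor((a_0 + m_{i+1})/d_{i+1}):
  m_1 = 1*22 - 0 = 22, d_1 = (486 - 22^2)/1 = 2/1 = 2, a_1 = floor((22 + 22)/2) = 22.
  m_2 = 2*22 - 22 = 22, d_2 = (486 - 22^2)/2 = 2/2 = 1, a_2 = floor((22 + 22)/1) = 44.
  m_3 = 1*44 - 22 = 22, d_3 = (486 - 22^2)/1 = 2/1 = 2: (m_3, d_3) = (m_1, d_1) = (22, 2), so from here the quotients repeat a_1, a_2; the period length is 2.
So sqrt(486) = [22; (22, 44)] with period length k = 2.
k is even, so the fundamental solution of x^2 - 486y^2 = 1 is (p_{k-1}, q_{k-1}) = (p_1, q_1); compute convergents through index 1.
Convergents (p_i = a_i*p_{i-1} + p_{i-2}, q_i = a_i*q_{i-1} + q_{i-2} with p_{-2}=0, p_{-1}=1, q_{-2}=1, q_{-1}=0):
  i=0: a_0=22, p_0 = 22*1 + 0 = 22, q_0 = 22*0 + 1 = 1.
  i=1: a_1=22, p_1 = 22*22 + 1 = 485, q_1 = 22*1 + 0 = 22.
Check: 485^2 - 486*22^2 = 235225 - 235224 = 1, so (x, y) = (485, 22) solves the equation, and by the theorem it is the least positive solution.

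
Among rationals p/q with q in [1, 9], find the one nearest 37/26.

10/7

Expand x = 37/26 as a continued fraction with the Euclidean algorithm:
  37 = 1*26 + 11, so a_0 = 1.
  26 = 2*11 + 4, so a_1 = 2.
  11 = 2*4 + 3, so a_2 = 2.
  4 = 1*3 + 1, so a_3 = 1.
  3 = 3*1 + 0, so a_4 = 3.
so x = [1; 2, 2, 1, 3].
Convergents (p_i = a_i*p_{i-1} + p_{i-2}, q_i = a_i*q_{i-1} + q_{i-2} with p_{-2}=0, p_{-1}=1, q_{-2}=1, q_{-1}=0), until the denominator exceeds 9:
  i=0: a_0=1, p_0 = 1*1 + 0 = 1, q_0 = 1*0 + 1 = 1.
  i=1: a_1=2, p_1 = 2*1 + 1 = 3, q_1 = 2*1 + 0 = 2.
  i=2: a_2=2, p_2 = 2*3 + 1 = 7, q_2 = 2*2 + 1 = 5.
  i=3: a_3=1, p_3 = 1*7 + 3 = 10, q_3 = 1*5 + 2 = 7.
  i=4: a_4=3, p_4 = 3*10 + 7 = 37, q_4 = 3*7 + 5 = 26.
q_4 = 26 > 9, so the last convergent with denominator <= 9 is p_3/q_3 = 10/7.
The closest fraction with denominator <= 9 is either p_3/q_3 or the intermediate fraction (k*p_3 + p_2)/(k*q_3 + q_2) with the largest k >= 1 whose denominator stays <= 9; these approach x as k grows, and every other convergent or intermediate fraction in range is farther away.
Largest k: floor((9 - q_2)/q_3) = floor((9 - 5)/7) = 0.
Since k = 0, no intermediate fraction beyond p_3/q_3 has denominator <= 9, so the convergent 10/7 is the closest (its error is |37*7 - 10*26|/(26*7) = 1/182).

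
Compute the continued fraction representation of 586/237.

Run the Euclidean algorithm on 586 and 237; the successive quotients are the partial quotients a_0, a_1, ... (each step inverts the fractional part left over by the previous one):
  586 = 2*237 + 112, so a_0 = 2.
  237 = 2*112 + 13, so a_1 = 2.
  112 = 8*13 + 8, so a_2 = 8.
  13 = 1*8 + 5, so a_3 = 1.
  8 = 1*5 + 3, so a_4 = 1.
  5 = 1*3 + 2, so a_5 = 1.
  3 = 1*2 + 1, so a_6 = 1.
  2 = 2*1 + 0, so a_7 = 2.
The remainder reaches 0 after 8 divisions, so the expansion has 8 partial quotients, read off in order.

[2; 2, 8, 1, 1, 1, 1, 2]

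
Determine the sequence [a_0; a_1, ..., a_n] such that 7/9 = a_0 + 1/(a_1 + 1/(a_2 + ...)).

[0; 1, 3, 2]

Run the Euclidean algorithm on 7 and 9; the successive quotients are the partial quotients a_0, a_1, ... (each step inverts the fractional part left over by the previous one):
  7 = 0*9 + 7, so a_0 = 0.
  9 = 1*7 + 2, so a_1 = 1.
  7 = 3*2 + 1, so a_2 = 3.
  2 = 2*1 + 0, so a_3 = 2.
The remainder reaches 0 after 4 divisions, so the expansion has 4 partial quotients, read off in order.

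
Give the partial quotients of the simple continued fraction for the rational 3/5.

[0; 1, 1, 2]

Run the Euclidean algorithm on 3 and 5; the successive quotients are the partial quotients a_0, a_1, ... (each step inverts the fractional part left over by the previous one):
  3 = 0*5 + 3, so a_0 = 0.
  5 = 1*3 + 2, so a_1 = 1.
  3 = 1*2 + 1, so a_2 = 1.
  2 = 2*1 + 0, so a_3 = 2.
The remainder reaches 0 after 4 divisions, so the expansion has 4 partial quotients, read off in order.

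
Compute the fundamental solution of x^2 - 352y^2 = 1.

First expand sqrt(352) as a continued fraction. With x_i = (sqrt(352) + m_i)/d_i and (m_0, d_0) = (0, 1): a_0 = floor(sqrt(352)) = 18, since 18^2 = 324 <= 352 < 361 = 19^2.
Iterate m_{i+1} = d_i*a_i - m_i, d_{i+1} = (352 - m_{i+1}^2)/d_i, a_{i+1} = floor((a_0 + m_{i+1})/d_{i+1}):
  m_1 = 1*18 - 0 = 18, d_1 = (352 - 18^2)/1 = 28/1 = 28, a_1 = floor((18 + 18)/28) = 1.
  m_2 = 28*1 - 18 = 10, d_2 = (352 - 10^2)/28 = 252/28 = 9, a_2 = floor((18 + 10)/9) = 3.
  m_3 = 9*3 - 10 = 17, d_3 = (352 - 17^2)/9 = 63/9 = 7, a_3 = floor((18 + 17)/7) = 5.
  m_4 = 7*5 - 17 = 18, d_4 = (352 - 18^2)/7 = 28/7 = 4, a_4 = floor((18 + 18)/4) = 9.
  m_5 = 4*9 - 18 = 18, d_5 = (352 - 18^2)/4 = 28/4 = 7, a_5 = floor((18 + 18)/7) = 5.
  m_6 = 7*5 - 18 = 17, d_6 = (352 - 17^2)/7 = 63/7 = 9, a_6 = floor((18 + 17)/9) = 3.
  m_7 = 9*3 - 17 = 10, d_7 = (352 - 10^2)/9 = 252/9 = 28, a_7 = floor((18 + 10)/28) = 1.
  m_8 = 28*1 - 10 = 18, d_8 = (352 - 18^2)/28 = 28/28 = 1, a_8 = floor((18 + 18)/1) = 36.
  m_9 = 1*36 - 18 = 18, d_9 = (352 - 18^2)/1 = 28/1 = 28: (m_9, d_9) = (m_1, d_1) = (18, 28), so from here the quotients repeat a_1, ..., a_8; the period length is 8.
So sqrt(352) = [18; (1, 3, 5, 9, 5, 3, 1, 36)] with period length k = 8.
k is even, so the fundamental solution of x^2 - 352y^2 = 1 is (p_{k-1}, q_{k-1}) = (p_7, q_7); compute convergents through index 7.
Convergents (p_i = a_i*p_{i-1} + p_{i-2}, q_i = a_i*q_{i-1} + q_{i-2} with p_{-2}=0, p_{-1}=1, q_{-2}=1, q_{-1}=0):
  i=0: a_0=18, p_0 = 18*1 + 0 = 18, q_0 = 18*0 + 1 = 1.
  i=1: a_1=1, p_1 = 1*18 + 1 = 19, q_1 = 1*1 + 0 = 1.
  i=2: a_2=3, p_2 = 3*19 + 18 = 75, q_2 = 3*1 + 1 = 4.
  i=3: a_3=5, p_3 = 5*75 + 19 = 394, q_3 = 5*4 + 1 = 21.
  i=4: a_4=9, p_4 = 9*394 + 75 = 3621, q_4 = 9*21 + 4 = 193.
  i=5: a_5=5, p_5 = 5*3621 + 394 = 18499, q_5 = 5*193 + 21 = 986.
  i=6: a_6=3, p_6 = 3*18499 + 3621 = 59118, q_6 = 3*986 + 193 = 3151.
  i=7: a_7=1, p_7 = 1*59118 + 18499 = 77617, q_7 = 1*3151 + 986 = 4137.
Check: 77617^2 - 352*4137^2 = 6024398689 - 6024398688 = 1, so (x, y) = (77617, 4137) solves the equation, and by the theorem it is the least positive solution.

(x, y) = (77617, 4137)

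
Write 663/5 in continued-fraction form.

[132; 1, 1, 2]

Run the Euclidean algorithm on 663 and 5; the successive quotients are the partial quotients a_0, a_1, ... (each step inverts the fractional part left over by the previous one):
  663 = 132*5 + 3, so a_0 = 132.
  5 = 1*3 + 2, so a_1 = 1.
  3 = 1*2 + 1, so a_2 = 1.
  2 = 2*1 + 0, so a_3 = 2.
The remainder reaches 0 after 4 divisions, so the expansion has 4 partial quotients, read off in order.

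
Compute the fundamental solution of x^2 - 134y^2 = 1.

(x, y) = (145925, 12606)

First expand sqrt(134) as a continued fraction. With x_i = (sqrt(134) + m_i)/d_i and (m_0, d_0) = (0, 1): a_0 = floor(sqrt(134)) = 11, since 11^2 = 121 <= 134 < 144 = 12^2.
Iterate m_{i+1} = d_i*a_i - m_i, d_{i+1} = (134 - m_{i+1}^2)/d_i, a_{i+1} = floor((a_0 + m_{i+1})/d_{i+1}):
  m_1 = 1*11 - 0 = 11, d_1 = (134 - 11^2)/1 = 13/1 = 13, a_1 = floor((11 + 11)/13) = 1.
  m_2 = 13*1 - 11 = 2, d_2 = (134 - 2^2)/13 = 130/13 = 10, a_2 = floor((11 + 2)/10) = 1.
  m_3 = 10*1 - 2 = 8, d_3 = (134 - 8^2)/10 = 70/10 = 7, a_3 = floor((11 + 8)/7) = 2.
  m_4 = 7*2 - 8 = 6, d_4 = (134 - 6^2)/7 = 98/7 = 14, a_4 = floor((11 + 6)/14) = 1.
  m_5 = 14*1 - 6 = 8, d_5 = (134 - 8^2)/14 = 70/14 = 5, a_5 = floor((11 + 8)/5) = 3.
  m_6 = 5*3 - 8 = 7, d_6 = (134 - 7^2)/5 = 85/5 = 17, a_6 = floor((11 + 7)/17) = 1.
  m_7 = 17*1 - 7 = 10, d_7 = (134 - 10^2)/17 = 34/17 = 2, a_7 = floor((11 + 10)/2) = 10.
  m_8 = 2*10 - 10 = 10, d_8 = (134 - 10^2)/2 = 34/2 = 17, a_8 = floor((11 + 10)/17) = 1.
  m_9 = 17*1 - 10 = 7, d_9 = (134 - 7^2)/17 = 85/17 = 5, a_9 = floor((11 + 7)/5) = 3.
  m_10 = 5*3 - 7 = 8, d_10 = (134 - 8^2)/5 = 70/5 = 14, a_10 = floor((11 + 8)/14) = 1.
  m_11 = 14*1 - 8 = 6, d_11 = (134 - 6^2)/14 = 98/14 = 7, a_11 = floor((11 + 6)/7) = 2.
  m_12 = 7*2 - 6 = 8, d_12 = (134 - 8^2)/7 = 70/7 = 10, a_12 = floor((11 + 8)/10) = 1.
  m_13 = 10*1 - 8 = 2, d_13 = (134 - 2^2)/10 = 130/10 = 13, a_13 = floor((11 + 2)/13) = 1.
  m_14 = 13*1 - 2 = 11, d_14 = (134 - 11^2)/13 = 13/13 = 1, a_14 = floor((11 + 11)/1) = 22.
  m_15 = 1*22 - 11 = 11, d_15 = (134 - 11^2)/1 = 13/1 = 13: (m_15, d_15) = (m_1, d_1) = (11, 13), so from here the quotients repeat a_1, ..., a_14; the period length is 14.
So sqrt(134) = [11; (1, 1, 2, 1, 3, 1, 10, 1, 3, 1, 2, 1, 1, 22)] with period length k = 14.
k is even, so the fundamental solution of x^2 - 134y^2 = 1 is (p_{k-1}, q_{k-1}) = (p_13, q_13); compute convergents through index 13.
Convergents (p_i = a_i*p_{i-1} + p_{i-2}, q_i = a_i*q_{i-1} + q_{i-2} with p_{-2}=0, p_{-1}=1, q_{-2}=1, q_{-1}=0):
  i=0: a_0=11, p_0 = 11*1 + 0 = 11, q_0 = 11*0 + 1 = 1.
  i=1: a_1=1, p_1 = 1*11 + 1 = 12, q_1 = 1*1 + 0 = 1.
  i=2: a_2=1, p_2 = 1*12 + 11 = 23, q_2 = 1*1 + 1 = 2.
  i=3: a_3=2, p_3 = 2*23 + 12 = 58, q_3 = 2*2 + 1 = 5.
  i=4: a_4=1, p_4 = 1*58 + 23 = 81, q_4 = 1*5 + 2 = 7.
  i=5: a_5=3, p_5 = 3*81 + 58 = 301, q_5 = 3*7 + 5 = 26.
  i=6: a_6=1, p_6 = 1*301 + 81 = 382, q_6 = 1*26 + 7 = 33.
  i=7: a_7=10, p_7 = 10*382 + 301 = 4121, q_7 = 10*33 + 26 = 356.
  i=8: a_8=1, p_8 = 1*4121 + 382 = 4503, q_8 = 1*356 + 33 = 389.
  i=9: a_9=3, p_9 = 3*4503 + 4121 = 17630, q_9 = 3*389 + 356 = 1523.
  i=10: a_10=1, p_10 = 1*17630 + 4503 = 22133, q_10 = 1*1523 + 389 = 1912.
  i=11: a_11=2, p_11 = 2*22133 + 17630 = 61896, q_11 = 2*1912 + 1523 = 5347.
  i=12: a_12=1, p_12 = 1*61896 + 22133 = 84029, q_12 = 1*5347 + 1912 = 7259.
  i=13: a_13=1, p_13 = 1*84029 + 61896 = 145925, q_13 = 1*7259 + 5347 = 12606.
Check: 145925^2 - 134*12606^2 = 21294105625 - 21294105624 = 1, so (x, y) = (145925, 12606) solves the equation, and by the theorem it is the least positive solution.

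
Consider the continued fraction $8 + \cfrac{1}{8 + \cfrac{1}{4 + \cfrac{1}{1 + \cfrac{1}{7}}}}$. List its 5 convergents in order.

8/1, 65/8, 268/33, 333/41, 2599/320

Using the convergent recurrence p_i = a_i*p_{i-1} + p_{i-2}, q_i = a_i*q_{i-1} + q_{i-2} with p_{-2}=0, p_{-1}=1, q_{-2}=1, q_{-1}=0:
  i=0: a_0=8, p_0 = 8*1 + 0 = 8, q_0 = 8*0 + 1 = 1.
  i=1: a_1=8, p_1 = 8*8 + 1 = 65, q_1 = 8*1 + 0 = 8.
  i=2: a_2=4, p_2 = 4*65 + 8 = 268, q_2 = 4*8 + 1 = 33.
  i=3: a_3=1, p_3 = 1*268 + 65 = 333, q_3 = 1*33 + 8 = 41.
  i=4: a_4=7, p_4 = 7*333 + 268 = 2599, q_4 = 7*41 + 33 = 320.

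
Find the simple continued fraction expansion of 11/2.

Run the Euclidean algorithm on 11 and 2; the successive quotients are the partial quotients a_0, a_1, ... (each step inverts the fractional part left over by the previous one):
  11 = 5*2 + 1, so a_0 = 5.
  2 = 2*1 + 0, so a_1 = 2.
The remainder reaches 0 after 2 divisions, so the expansion has 2 partial quotients, read off in order.

[5; 2]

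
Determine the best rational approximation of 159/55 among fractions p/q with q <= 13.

Expand x = 159/55 as a continued fraction with the Euclidean algorithm:
  159 = 2*55 + 49, so a_0 = 2.
  55 = 1*49 + 6, so a_1 = 1.
  49 = 8*6 + 1, so a_2 = 8.
  6 = 6*1 + 0, so a_3 = 6.
so x = [2; 1, 8, 6].
Convergents (p_i = a_i*p_{i-1} + p_{i-2}, q_i = a_i*q_{i-1} + q_{i-2} with p_{-2}=0, p_{-1}=1, q_{-2}=1, q_{-1}=0), until the denominator exceeds 13:
  i=0: a_0=2, p_0 = 2*1 + 0 = 2, q_0 = 2*0 + 1 = 1.
  i=1: a_1=1, p_1 = 1*2 + 1 = 3, q_1 = 1*1 + 0 = 1.
  i=2: a_2=8, p_2 = 8*3 + 2 = 26, q_2 = 8*1 + 1 = 9.
  i=3: a_3=6, p_3 = 6*26 + 3 = 159, q_3 = 6*9 + 1 = 55.
q_3 = 55 > 13, so the last convergent with denominator <= 13 is p_2/q_2 = 26/9.
The closest fraction with denominator <= 13 is either p_2/q_2 or the intermediate fraction (k*p_2 + p_1)/(k*q_2 + q_1) with the largest k >= 1 whose denominator stays <= 13; these approach x as k grows, and every other convergent or intermediate fraction in range is farther away.
Largest k: floor((13 - q_1)/q_2) = floor((13 - 1)/9) = 1.
That gives (1*26 + 3)/(1*9 + 1) = 29/10.
Compare the errors: |x - 26/9| = |159*9 - 26*55|/(55*9) = 1/495, and |x - 29/10| = |159*10 - 29*55|/(55*10) = 5/550.
Cross-multiplying, 1*550 = 550 < 2475 = 5*495, so 1/495 is smaller: the convergent 26/9 is closer to x than 29/10.

26/9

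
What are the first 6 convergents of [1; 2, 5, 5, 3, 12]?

Using the convergent recurrence p_i = a_i*p_{i-1} + p_{i-2}, q_i = a_i*q_{i-1} + q_{i-2} with p_{-2}=0, p_{-1}=1, q_{-2}=1, q_{-1}=0:
  i=0: a_0=1, p_0 = 1*1 + 0 = 1, q_0 = 1*0 + 1 = 1.
  i=1: a_1=2, p_1 = 2*1 + 1 = 3, q_1 = 2*1 + 0 = 2.
  i=2: a_2=5, p_2 = 5*3 + 1 = 16, q_2 = 5*2 + 1 = 11.
  i=3: a_3=5, p_3 = 5*16 + 3 = 83, q_3 = 5*11 + 2 = 57.
  i=4: a_4=3, p_4 = 3*83 + 16 = 265, q_4 = 3*57 + 11 = 182.
  i=5: a_5=12, p_5 = 12*265 + 83 = 3263, q_5 = 12*182 + 57 = 2241.

1/1, 3/2, 16/11, 83/57, 265/182, 3263/2241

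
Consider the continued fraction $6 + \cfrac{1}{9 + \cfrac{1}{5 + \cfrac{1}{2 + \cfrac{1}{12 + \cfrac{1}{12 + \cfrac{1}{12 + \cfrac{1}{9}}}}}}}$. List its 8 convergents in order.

Using the convergent recurrence p_i = a_i*p_{i-1} + p_{i-2}, q_i = a_i*q_{i-1} + q_{i-2} with p_{-2}=0, p_{-1}=1, q_{-2}=1, q_{-1}=0:
  i=0: a_0=6, p_0 = 6*1 + 0 = 6, q_0 = 6*0 + 1 = 1.
  i=1: a_1=9, p_1 = 9*6 + 1 = 55, q_1 = 9*1 + 0 = 9.
  i=2: a_2=5, p_2 = 5*55 + 6 = 281, q_2 = 5*9 + 1 = 46.
  i=3: a_3=2, p_3 = 2*281 + 55 = 617, q_3 = 2*46 + 9 = 101.
  i=4: a_4=12, p_4 = 12*617 + 281 = 7685, q_4 = 12*101 + 46 = 1258.
  i=5: a_5=12, p_5 = 12*7685 + 617 = 92837, q_5 = 12*1258 + 101 = 15197.
  i=6: a_6=12, p_6 = 12*92837 + 7685 = 1121729, q_6 = 12*15197 + 1258 = 183622.
  i=7: a_7=9, p_7 = 9*1121729 + 92837 = 10188398, q_7 = 9*183622 + 15197 = 1667795.

6/1, 55/9, 281/46, 617/101, 7685/1258, 92837/15197, 1121729/183622, 10188398/1667795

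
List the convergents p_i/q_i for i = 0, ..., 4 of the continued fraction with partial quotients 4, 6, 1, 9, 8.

Using the convergent recurrence p_i = a_i*p_{i-1} + p_{i-2}, q_i = a_i*q_{i-1} + q_{i-2} with p_{-2}=0, p_{-1}=1, q_{-2}=1, q_{-1}=0:
  i=0: a_0=4, p_0 = 4*1 + 0 = 4, q_0 = 4*0 + 1 = 1.
  i=1: a_1=6, p_1 = 6*4 + 1 = 25, q_1 = 6*1 + 0 = 6.
  i=2: a_2=1, p_2 = 1*25 + 4 = 29, q_2 = 1*6 + 1 = 7.
  i=3: a_3=9, p_3 = 9*29 + 25 = 286, q_3 = 9*7 + 6 = 69.
  i=4: a_4=8, p_4 = 8*286 + 29 = 2317, q_4 = 8*69 + 7 = 559.

4/1, 25/6, 29/7, 286/69, 2317/559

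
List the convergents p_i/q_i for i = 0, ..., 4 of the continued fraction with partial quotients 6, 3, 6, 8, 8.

Using the convergent recurrence p_i = a_i*p_{i-1} + p_{i-2}, q_i = a_i*q_{i-1} + q_{i-2} with p_{-2}=0, p_{-1}=1, q_{-2}=1, q_{-1}=0:
  i=0: a_0=6, p_0 = 6*1 + 0 = 6, q_0 = 6*0 + 1 = 1.
  i=1: a_1=3, p_1 = 3*6 + 1 = 19, q_1 = 3*1 + 0 = 3.
  i=2: a_2=6, p_2 = 6*19 + 6 = 120, q_2 = 6*3 + 1 = 19.
  i=3: a_3=8, p_3 = 8*120 + 19 = 979, q_3 = 8*19 + 3 = 155.
  i=4: a_4=8, p_4 = 8*979 + 120 = 7952, q_4 = 8*155 + 19 = 1259.

6/1, 19/3, 120/19, 979/155, 7952/1259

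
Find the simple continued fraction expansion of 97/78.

Run the Euclidean algorithm on 97 and 78; the successive quotients are the partial quotients a_0, a_1, ... (each step inverts the fractional part left over by the previous one):
  97 = 1*78 + 19, so a_0 = 1.
  78 = 4*19 + 2, so a_1 = 4.
  19 = 9*2 + 1, so a_2 = 9.
  2 = 2*1 + 0, so a_3 = 2.
The remainder reaches 0 after 4 divisions, so the expansion has 4 partial quotients, read off in order.

[1; 4, 9, 2]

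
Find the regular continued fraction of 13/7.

[1; 1, 6]

Run the Euclidean algorithm on 13 and 7; the successive quotients are the partial quotients a_0, a_1, ... (each step inverts the fractional part left over by the previous one):
  13 = 1*7 + 6, so a_0 = 1.
  7 = 1*6 + 1, so a_1 = 1.
  6 = 6*1 + 0, so a_2 = 6.
The remainder reaches 0 after 3 divisions, so the expansion has 3 partial quotients, read off in order.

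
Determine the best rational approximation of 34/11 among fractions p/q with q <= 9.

Expand x = 34/11 as a continued fraction with the Euclidean algorithm:
  34 = 3*11 + 1, so a_0 = 3.
  11 = 11*1 + 0, so a_1 = 11.
so x = [3; 11].
Convergents (p_i = a_i*p_{i-1} + p_{i-2}, q_i = a_i*q_{i-1} + q_{i-2} with p_{-2}=0, p_{-1}=1, q_{-2}=1, q_{-1}=0), until the denominator exceeds 9:
  i=0: a_0=3, p_0 = 3*1 + 0 = 3, q_0 = 3*0 + 1 = 1.
  i=1: a_1=11, p_1 = 11*3 + 1 = 34, q_1 = 11*1 + 0 = 11.
q_1 = 11 > 9, so the last convergent with denominator <= 9 is p_0/q_0 = 3/1.
The closest fraction with denominator <= 9 is either p_0/q_0 or the intermediate fraction (k*p_0 + p_{-1})/(k*q_0 + q_{-1}) with the largest k >= 1 whose denominator stays <= 9; these approach x as k grows, and every other convergent or intermediate fraction in range is farther away.
Largest k: floor((9 - q_{-1})/q_0) = floor((9 - 0)/1) = 9 (using the seeds p_{-1} = 1, q_{-1} = 0).
That gives (9*3 + 1)/(9*1 + 0) = 28/9.
Compare the errors: |x - 3/1| = |34*1 - 3*11|/(11*1) = 1/11, and |x - 28/9| = |34*9 - 28*11|/(11*9) = 2/99.
Cross-multiplying, 2*11 = 22 < 99 = 1*99, so 2/99 is smaller: the intermediate fraction 28/9 is closer to x than 3/1.

28/9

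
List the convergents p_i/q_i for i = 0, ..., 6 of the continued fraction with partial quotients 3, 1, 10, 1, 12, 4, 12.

3/1, 4/1, 43/11, 47/12, 607/155, 2475/632, 30307/7739

Using the convergent recurrence p_i = a_i*p_{i-1} + p_{i-2}, q_i = a_i*q_{i-1} + q_{i-2} with p_{-2}=0, p_{-1}=1, q_{-2}=1, q_{-1}=0:
  i=0: a_0=3, p_0 = 3*1 + 0 = 3, q_0 = 3*0 + 1 = 1.
  i=1: a_1=1, p_1 = 1*3 + 1 = 4, q_1 = 1*1 + 0 = 1.
  i=2: a_2=10, p_2 = 10*4 + 3 = 43, q_2 = 10*1 + 1 = 11.
  i=3: a_3=1, p_3 = 1*43 + 4 = 47, q_3 = 1*11 + 1 = 12.
  i=4: a_4=12, p_4 = 12*47 + 43 = 607, q_4 = 12*12 + 11 = 155.
  i=5: a_5=4, p_5 = 4*607 + 47 = 2475, q_5 = 4*155 + 12 = 632.
  i=6: a_6=12, p_6 = 12*2475 + 607 = 30307, q_6 = 12*632 + 155 = 7739.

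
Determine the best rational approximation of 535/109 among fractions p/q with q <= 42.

Expand x = 535/109 as a continued fraction with the Euclidean algorithm:
  535 = 4*109 + 99, so a_0 = 4.
  109 = 1*99 + 10, so a_1 = 1.
  99 = 9*10 + 9, so a_2 = 9.
  10 = 1*9 + 1, so a_3 = 1.
  9 = 9*1 + 0, so a_4 = 9.
so x = [4; 1, 9, 1, 9].
Convergents (p_i = a_i*p_{i-1} + p_{i-2}, q_i = a_i*q_{i-1} + q_{i-2} with p_{-2}=0, p_{-1}=1, q_{-2}=1, q_{-1}=0), until the denominator exceeds 42:
  i=0: a_0=4, p_0 = 4*1 + 0 = 4, q_0 = 4*0 + 1 = 1.
  i=1: a_1=1, p_1 = 1*4 + 1 = 5, q_1 = 1*1 + 0 = 1.
  i=2: a_2=9, p_2 = 9*5 + 4 = 49, q_2 = 9*1 + 1 = 10.
  i=3: a_3=1, p_3 = 1*49 + 5 = 54, q_3 = 1*10 + 1 = 11.
  i=4: a_4=9, p_4 = 9*54 + 49 = 535, q_4 = 9*11 + 10 = 109.
q_4 = 109 > 42, so the last convergent with denominator <= 42 is p_3/q_3 = 54/11.
The closest fraction with denominator <= 42 is either p_3/q_3 or the intermediate fraction (k*p_3 + p_2)/(k*q_3 + q_2) with the largest k >= 1 whose denominator stays <= 42; these approach x as k grows, and every other convergent or intermediate fraction in range is farther away.
Largest k: floor((42 - q_2)/q_3) = floor((42 - 10)/11) = 2.
That gives (2*54 + 49)/(2*11 + 10) = 157/32.
Compare the errors: |x - 54/11| = |535*11 - 54*109|/(109*11) = 1/1199, and |x - 157/32| = |535*32 - 157*109|/(109*32) = 7/3488.
Cross-multiplying, 1*3488 = 3488 < 8393 = 7*1199, so 1/1199 is smaller: the convergent 54/11 is closer to x than 157/32.

54/11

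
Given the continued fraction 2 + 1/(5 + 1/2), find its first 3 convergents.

Using the convergent recurrence p_i = a_i*p_{i-1} + p_{i-2}, q_i = a_i*q_{i-1} + q_{i-2} with p_{-2}=0, p_{-1}=1, q_{-2}=1, q_{-1}=0:
  i=0: a_0=2, p_0 = 2*1 + 0 = 2, q_0 = 2*0 + 1 = 1.
  i=1: a_1=5, p_1 = 5*2 + 1 = 11, q_1 = 5*1 + 0 = 5.
  i=2: a_2=2, p_2 = 2*11 + 2 = 24, q_2 = 2*5 + 1 = 11.

2/1, 11/5, 24/11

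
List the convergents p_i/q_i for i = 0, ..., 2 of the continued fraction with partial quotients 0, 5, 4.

Using the convergent recurrence p_i = a_i*p_{i-1} + p_{i-2}, q_i = a_i*q_{i-1} + q_{i-2} with p_{-2}=0, p_{-1}=1, q_{-2}=1, q_{-1}=0:
  i=0: a_0=0, p_0 = 0*1 + 0 = 0, q_0 = 0*0 + 1 = 1.
  i=1: a_1=5, p_1 = 5*0 + 1 = 1, q_1 = 5*1 + 0 = 5.
  i=2: a_2=4, p_2 = 4*1 + 0 = 4, q_2 = 4*5 + 1 = 21.

0/1, 1/5, 4/21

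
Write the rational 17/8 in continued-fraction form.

[2; 8]

Run the Euclidean algorithm on 17 and 8; the successive quotients are the partial quotients a_0, a_1, ... (each step inverts the fractional part left over by the previous one):
  17 = 2*8 + 1, so a_0 = 2.
  8 = 8*1 + 0, so a_1 = 8.
The remainder reaches 0 after 2 divisions, so the expansion has 2 partial quotients, read off in order.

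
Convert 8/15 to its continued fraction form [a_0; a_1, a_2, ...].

[0; 1, 1, 7]

Run the Euclidean algorithm on 8 and 15; the successive quotients are the partial quotients a_0, a_1, ... (each step inverts the fractional part left over by the previous one):
  8 = 0*15 + 8, so a_0 = 0.
  15 = 1*8 + 7, so a_1 = 1.
  8 = 1*7 + 1, so a_2 = 1.
  7 = 7*1 + 0, so a_3 = 7.
The remainder reaches 0 after 4 divisions, so the expansion has 4 partial quotients, read off in order.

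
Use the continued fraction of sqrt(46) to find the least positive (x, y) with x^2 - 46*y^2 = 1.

First expand sqrt(46) as a continued fraction. With x_i = (sqrt(46) + m_i)/d_i and (m_0, d_0) = (0, 1): a_0 = floor(sqrt(46)) = 6, since 6^2 = 36 <= 46 < 49 = 7^2.
Iterate m_{i+1} = d_i*a_i - m_i, d_{i+1} = (46 - m_{i+1}^2)/d_i, a_{i+1} = floor((a_0 + m_{i+1})/d_{i+1}):
  m_1 = 1*6 - 0 = 6, d_1 = (46 - 6^2)/1 = 10/1 = 10, a_1 = floor((6 + 6)/10) = 1.
  m_2 = 10*1 - 6 = 4, d_2 = (46 - 4^2)/10 = 30/10 = 3, a_2 = floor((6 + 4)/3) = 3.
  m_3 = 3*3 - 4 = 5, d_3 = (46 - 5^2)/3 = 21/3 = 7, a_3 = floor((6 + 5)/7) = 1.
  m_4 = 7*1 - 5 = 2, d_4 = (46 - 2^2)/7 = 42/7 = 6, a_4 = floor((6 + 2)/6) = 1.
  m_5 = 6*1 - 2 = 4, d_5 = (46 - 4^2)/6 = 30/6 = 5, a_5 = floor((6 + 4)/5) = 2.
  m_6 = 5*2 - 4 = 6, d_6 = (46 - 6^2)/5 = 10/5 = 2, a_6 = floor((6 + 6)/2) = 6.
  m_7 = 2*6 - 6 = 6, d_7 = (46 - 6^2)/2 = 10/2 = 5, a_7 = floor((6 + 6)/5) = 2.
  m_8 = 5*2 - 6 = 4, d_8 = (46 - 4^2)/5 = 30/5 = 6, a_8 = floor((6 + 4)/6) = 1.
  m_9 = 6*1 - 4 = 2, d_9 = (46 - 2^2)/6 = 42/6 = 7, a_9 = floor((6 + 2)/7) = 1.
  m_10 = 7*1 - 2 = 5, d_10 = (46 - 5^2)/7 = 21/7 = 3, a_10 = floor((6 + 5)/3) = 3.
  m_11 = 3*3 - 5 = 4, d_11 = (46 - 4^2)/3 = 30/3 = 10, a_11 = floor((6 + 4)/10) = 1.
  m_12 = 10*1 - 4 = 6, d_12 = (46 - 6^2)/10 = 10/10 = 1, a_12 = floor((6 + 6)/1) = 12.
  m_13 = 1*12 - 6 = 6, d_13 = (46 - 6^2)/1 = 10/1 = 10: (m_13, d_13) = (m_1, d_1) = (6, 10), so from here the quotients repeat a_1, ..., a_12; the period length is 12.
So sqrt(46) = [6; (1, 3, 1, 1, 2, 6, 2, 1, 1, 3, 1, 12)] with period length k = 12.
k is even, so the fundamental solution of x^2 - 46y^2 = 1 is (p_{k-1}, q_{k-1}) = (p_11, q_11); compute convergents through index 11.
Convergents (p_i = a_i*p_{i-1} + p_{i-2}, q_i = a_i*q_{i-1} + q_{i-2} with p_{-2}=0, p_{-1}=1, q_{-2}=1, q_{-1}=0):
  i=0: a_0=6, p_0 = 6*1 + 0 = 6, q_0 = 6*0 + 1 = 1.
  i=1: a_1=1, p_1 = 1*6 + 1 = 7, q_1 = 1*1 + 0 = 1.
  i=2: a_2=3, p_2 = 3*7 + 6 = 27, q_2 = 3*1 + 1 = 4.
  i=3: a_3=1, p_3 = 1*27 + 7 = 34, q_3 = 1*4 + 1 = 5.
  i=4: a_4=1, p_4 = 1*34 + 27 = 61, q_4 = 1*5 + 4 = 9.
  i=5: a_5=2, p_5 = 2*61 + 34 = 156, q_5 = 2*9 + 5 = 23.
  i=6: a_6=6, p_6 = 6*156 + 61 = 997, q_6 = 6*23 + 9 = 147.
  i=7: a_7=2, p_7 = 2*997 + 156 = 2150, q_7 = 2*147 + 23 = 317.
  i=8: a_8=1, p_8 = 1*2150 + 997 = 3147, q_8 = 1*317 + 147 = 464.
  i=9: a_9=1, p_9 = 1*3147 + 2150 = 5297, q_9 = 1*464 + 317 = 781.
  i=10: a_10=3, p_10 = 3*5297 + 3147 = 19038, q_10 = 3*781 + 464 = 2807.
  i=11: a_11=1, p_11 = 1*19038 + 5297 = 24335, q_11 = 1*2807 + 781 = 3588.
Check: 24335^2 - 46*3588^2 = 592192225 - 592192224 = 1, so (x, y) = (24335, 3588) solves the equation, and by the theorem it is the least positive solution.

(x, y) = (24335, 3588)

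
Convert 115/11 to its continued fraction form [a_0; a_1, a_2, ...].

Run the Euclidean algorithm on 115 and 11; the successive quotients are the partial quotients a_0, a_1, ... (each step inverts the fractional part left over by the previous one):
  115 = 10*11 + 5, so a_0 = 10.
  11 = 2*5 + 1, so a_1 = 2.
  5 = 5*1 + 0, so a_2 = 5.
The remainder reaches 0 after 3 divisions, so the expansion has 3 partial quotients, read off in order.

[10; 2, 5]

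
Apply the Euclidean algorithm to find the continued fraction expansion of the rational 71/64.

Run the Euclidean algorithm on 71 and 64; the successive quotients are the partial quotients a_0, a_1, ... (each step inverts the fractional part left over by the previous one):
  71 = 1*64 + 7, so a_0 = 1.
  64 = 9*7 + 1, so a_1 = 9.
  7 = 7*1 + 0, so a_2 = 7.
The remainder reaches 0 after 3 divisions, so the expansion has 3 partial quotients, read off in order.

[1; 9, 7]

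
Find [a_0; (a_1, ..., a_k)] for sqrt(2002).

Write x_i = (sqrt(2002) + m_i)/d_i with (m_0, d_0) = (0, 1). a_0 = floor(sqrt(2002)) = 44, since 44^2 = 1936 <= 2002 < 2025 = 45^2.
Iterate m_{i+1} = d_i*a_i - m_i, d_{i+1} = (2002 - m_{i+1}^2)/d_i, a_{i+1} = floor((a_0 + m_{i+1})/d_{i+1}):
  m_1 = 1*44 - 0 = 44, d_1 = (2002 - 44^2)/1 = 66/1 = 66, a_1 = floor((44 + 44)/66) = 1.
  m_2 = 66*1 - 44 = 22, d_2 = (2002 - 22^2)/66 = 1518/66 = 23, a_2 = floor((44 + 22)/23) = 2.
  m_3 = 23*2 - 22 = 24, d_3 = (2002 - 24^2)/23 = 1426/23 = 62, a_3 = floor((44 + 24)/62) = 1.
  m_4 = 62*1 - 24 = 38, d_4 = (2002 - 38^2)/62 = 558/62 = 9, a_4 = floor((44 + 38)/9) = 9.
  m_5 = 9*9 - 38 = 43, d_5 = (2002 - 43^2)/9 = 153/9 = 17, a_5 = floor((44 + 43)/17) = 5.
  m_6 = 17*5 - 43 = 42, d_6 = (2002 - 42^2)/17 = 238/17 = 14, a_6 = floor((44 + 42)/14) = 6.
  m_7 = 14*6 - 42 = 42, d_7 = (2002 - 42^2)/14 = 238/14 = 17, a_7 = floor((44 + 42)/17) = 5.
  m_8 = 17*5 - 42 = 43, d_8 = (2002 - 43^2)/17 = 153/17 = 9, a_8 = floor((44 + 43)/9) = 9.
  m_9 = 9*9 - 43 = 38, d_9 = (2002 - 38^2)/9 = 558/9 = 62, a_9 = floor((44 + 38)/62) = 1.
  m_10 = 62*1 - 38 = 24, d_10 = (2002 - 24^2)/62 = 1426/62 = 23, a_10 = floor((44 + 24)/23) = 2.
  m_11 = 23*2 - 24 = 22, d_11 = (2002 - 22^2)/23 = 1518/23 = 66, a_11 = floor((44 + 22)/66) = 1.
  m_12 = 66*1 - 22 = 44, d_12 = (2002 - 44^2)/66 = 66/66 = 1, a_12 = floor((44 + 44)/1) = 88.
  m_13 = 1*88 - 44 = 44, d_13 = (2002 - 44^2)/1 = 66/1 = 66: (m_13, d_13) = (m_1, d_1) = (44, 66), so from here the quotients repeat a_1, ..., a_12; the period length is 12.
Hence the expansion of sqrt(2002) is a_0 = 44 followed by the repeating block 1, 2, 1, 9, 5, 6, 5, 9, 1, 2, 1, 88 (period 12).

[44; (1, 2, 1, 9, 5, 6, 5, 9, 1, 2, 1, 88)]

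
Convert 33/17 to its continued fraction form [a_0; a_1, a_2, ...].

[1; 1, 16]

Run the Euclidean algorithm on 33 and 17; the successive quotients are the partial quotients a_0, a_1, ... (each step inverts the fractional part left over by the previous one):
  33 = 1*17 + 16, so a_0 = 1.
  17 = 1*16 + 1, so a_1 = 1.
  16 = 16*1 + 0, so a_2 = 16.
The remainder reaches 0 after 3 divisions, so the expansion has 3 partial quotients, read off in order.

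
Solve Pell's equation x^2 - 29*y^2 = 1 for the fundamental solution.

(x, y) = (9801, 1820)

First expand sqrt(29) as a continued fraction. With x_i = (sqrt(29) + m_i)/d_i and (m_0, d_0) = (0, 1): a_0 = floor(sqrt(29)) = 5, since 5^2 = 25 <= 29 < 36 = 6^2.
Iterate m_{i+1} = d_i*a_i - m_i, d_{i+1} = (29 - m_{i+1}^2)/d_i, a_{i+1} = floor((a_0 + m_{i+1})/d_{i+1}):
  m_1 = 1*5 - 0 = 5, d_1 = (29 - 5^2)/1 = 4/1 = 4, a_1 = floor((5 + 5)/4) = 2.
  m_2 = 4*2 - 5 = 3, d_2 = (29 - 3^2)/4 = 20/4 = 5, a_2 = floor((5 + 3)/5) = 1.
  m_3 = 5*1 - 3 = 2, d_3 = (29 - 2^2)/5 = 25/5 = 5, a_3 = floor((5 + 2)/5) = 1.
  m_4 = 5*1 - 2 = 3, d_4 = (29 - 3^2)/5 = 20/5 = 4, a_4 = floor((5 + 3)/4) = 2.
  m_5 = 4*2 - 3 = 5, d_5 = (29 - 5^2)/4 = 4/4 = 1, a_5 = floor((5 + 5)/1) = 10.
  m_6 = 1*10 - 5 = 5, d_6 = (29 - 5^2)/1 = 4/1 = 4: (m_6, d_6) = (m_1, d_1) = (5, 4), so from here the quotients repeat a_1, ..., a_5; the period length is 5.
So sqrt(29) = [5; (2, 1, 1, 2, 10)] with period length k = 5.
k is odd, so (p_{k-1}, q_{k-1}) only solves x^2 - 29y^2 = -1 and the fundamental solution of x^2 - 29y^2 = 1 is (p_{2k-1}, q_{2k-1}) = (p_9, q_9); compute convergents through index 9, running through the period twice.
Convergents (p_i = a_i*p_{i-1} + p_{i-2}, q_i = a_i*q_{i-1} + q_{i-2} with p_{-2}=0, p_{-1}=1, q_{-2}=1, q_{-1}=0):
  i=0: a_0=5, p_0 = 5*1 + 0 = 5, q_0 = 5*0 + 1 = 1.
  i=1: a_1=2, p_1 = 2*5 + 1 = 11, q_1 = 2*1 + 0 = 2.
  i=2: a_2=1, p_2 = 1*11 + 5 = 16, q_2 = 1*2 + 1 = 3.
  i=3: a_3=1, p_3 = 1*16 + 11 = 27, q_3 = 1*3 + 2 = 5.
  i=4: a_4=2, p_4 = 2*27 + 16 = 70, q_4 = 2*5 + 3 = 13.
  i=5: a_5=10, p_5 = 10*70 + 27 = 727, q_5 = 10*13 + 5 = 135.
  i=6: a_6=2, p_6 = 2*727 + 70 = 1524, q_6 = 2*135 + 13 = 283.
  i=7: a_7=1, p_7 = 1*1524 + 727 = 2251, q_7 = 1*283 + 135 = 418.
  i=8: a_8=1, p_8 = 1*2251 + 1524 = 3775, q_8 = 1*418 + 283 = 701.
  i=9: a_9=2, p_9 = 2*3775 + 2251 = 9801, q_9 = 2*701 + 418 = 1820.
Indeed p_4^2 - 29*q_4^2 = 4900 - 4901 = -1, not +1.
Check: 9801^2 - 29*1820^2 = 96059601 - 96059600 = 1, so (x, y) = (9801, 1820) solves the equation, and by the theorem it is the least positive solution.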